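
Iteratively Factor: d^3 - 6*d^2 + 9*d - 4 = (d - 1)*(d^2 - 5*d + 4) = (d - 4)*(d - 1)*(d - 1)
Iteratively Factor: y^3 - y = (y + 1)*(y^2 - y) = (y - 1)*(y + 1)*(y)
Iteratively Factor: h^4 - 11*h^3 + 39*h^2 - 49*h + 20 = (h - 5)*(h^3 - 6*h^2 + 9*h - 4) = (h - 5)*(h - 1)*(h^2 - 5*h + 4) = (h - 5)*(h - 1)^2*(h - 4)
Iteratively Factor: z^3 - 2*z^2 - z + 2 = (z - 1)*(z^2 - z - 2) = (z - 2)*(z - 1)*(z + 1)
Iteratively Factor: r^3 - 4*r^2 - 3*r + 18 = (r - 3)*(r^2 - r - 6) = (r - 3)^2*(r + 2)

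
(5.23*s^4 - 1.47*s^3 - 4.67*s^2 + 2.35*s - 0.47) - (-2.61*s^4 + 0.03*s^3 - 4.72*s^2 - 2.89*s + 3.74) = 7.84*s^4 - 1.5*s^3 + 0.0499999999999998*s^2 + 5.24*s - 4.21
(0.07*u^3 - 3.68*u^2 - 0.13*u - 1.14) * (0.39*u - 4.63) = 0.0273*u^4 - 1.7593*u^3 + 16.9877*u^2 + 0.1573*u + 5.2782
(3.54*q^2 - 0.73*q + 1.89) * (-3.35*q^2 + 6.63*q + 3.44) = -11.859*q^4 + 25.9157*q^3 + 1.0062*q^2 + 10.0195*q + 6.5016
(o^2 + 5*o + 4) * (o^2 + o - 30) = o^4 + 6*o^3 - 21*o^2 - 146*o - 120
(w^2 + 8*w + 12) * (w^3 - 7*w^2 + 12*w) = w^5 + w^4 - 32*w^3 + 12*w^2 + 144*w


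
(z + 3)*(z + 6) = z^2 + 9*z + 18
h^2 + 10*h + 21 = (h + 3)*(h + 7)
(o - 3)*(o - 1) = o^2 - 4*o + 3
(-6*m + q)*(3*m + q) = -18*m^2 - 3*m*q + q^2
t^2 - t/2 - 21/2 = (t - 7/2)*(t + 3)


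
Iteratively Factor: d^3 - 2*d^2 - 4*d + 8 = (d - 2)*(d^2 - 4) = (d - 2)^2*(d + 2)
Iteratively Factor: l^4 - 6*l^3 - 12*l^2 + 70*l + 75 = (l - 5)*(l^3 - l^2 - 17*l - 15) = (l - 5)*(l + 3)*(l^2 - 4*l - 5) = (l - 5)^2*(l + 3)*(l + 1)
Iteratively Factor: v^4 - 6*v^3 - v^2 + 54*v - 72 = (v - 2)*(v^3 - 4*v^2 - 9*v + 36) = (v - 2)*(v + 3)*(v^2 - 7*v + 12) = (v - 3)*(v - 2)*(v + 3)*(v - 4)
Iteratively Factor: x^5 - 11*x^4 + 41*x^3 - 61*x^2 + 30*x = (x - 5)*(x^4 - 6*x^3 + 11*x^2 - 6*x) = (x - 5)*(x - 1)*(x^3 - 5*x^2 + 6*x) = (x - 5)*(x - 2)*(x - 1)*(x^2 - 3*x) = x*(x - 5)*(x - 2)*(x - 1)*(x - 3)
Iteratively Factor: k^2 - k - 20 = (k + 4)*(k - 5)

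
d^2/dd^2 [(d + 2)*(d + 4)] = 2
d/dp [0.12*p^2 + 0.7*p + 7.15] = 0.24*p + 0.7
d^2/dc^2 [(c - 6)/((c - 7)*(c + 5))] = 2*(c^3 - 18*c^2 + 141*c - 304)/(c^6 - 6*c^5 - 93*c^4 + 412*c^3 + 3255*c^2 - 7350*c - 42875)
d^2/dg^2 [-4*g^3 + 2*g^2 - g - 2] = 4 - 24*g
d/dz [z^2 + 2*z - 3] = 2*z + 2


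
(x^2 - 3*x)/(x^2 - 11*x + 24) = x/(x - 8)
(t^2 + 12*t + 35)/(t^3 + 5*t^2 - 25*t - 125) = (t + 7)/(t^2 - 25)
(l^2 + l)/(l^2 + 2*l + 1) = l/(l + 1)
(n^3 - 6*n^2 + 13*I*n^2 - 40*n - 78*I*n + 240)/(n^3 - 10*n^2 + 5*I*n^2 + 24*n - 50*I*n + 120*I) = (n + 8*I)/(n - 4)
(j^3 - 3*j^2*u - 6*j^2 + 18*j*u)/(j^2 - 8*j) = (j^2 - 3*j*u - 6*j + 18*u)/(j - 8)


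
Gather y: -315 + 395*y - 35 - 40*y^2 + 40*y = -40*y^2 + 435*y - 350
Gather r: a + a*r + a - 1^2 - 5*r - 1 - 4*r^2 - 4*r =2*a - 4*r^2 + r*(a - 9) - 2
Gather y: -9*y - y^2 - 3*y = -y^2 - 12*y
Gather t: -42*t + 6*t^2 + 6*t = 6*t^2 - 36*t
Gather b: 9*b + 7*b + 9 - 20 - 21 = 16*b - 32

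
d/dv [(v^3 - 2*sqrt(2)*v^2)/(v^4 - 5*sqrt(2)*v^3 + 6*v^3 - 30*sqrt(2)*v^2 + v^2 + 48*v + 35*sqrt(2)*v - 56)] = v*(-v*(v - 2*sqrt(2))*(4*v^3 - 15*sqrt(2)*v^2 + 18*v^2 - 60*sqrt(2)*v + 2*v + 48 + 35*sqrt(2)) + (3*v - 4*sqrt(2))*(v^4 - 5*sqrt(2)*v^3 + 6*v^3 - 30*sqrt(2)*v^2 + v^2 + 48*v + 35*sqrt(2)*v - 56))/(v^4 - 5*sqrt(2)*v^3 + 6*v^3 - 30*sqrt(2)*v^2 + v^2 + 48*v + 35*sqrt(2)*v - 56)^2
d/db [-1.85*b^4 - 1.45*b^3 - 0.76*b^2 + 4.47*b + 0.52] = -7.4*b^3 - 4.35*b^2 - 1.52*b + 4.47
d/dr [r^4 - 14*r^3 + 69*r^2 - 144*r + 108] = 4*r^3 - 42*r^2 + 138*r - 144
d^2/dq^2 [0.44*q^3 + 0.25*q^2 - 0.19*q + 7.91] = 2.64*q + 0.5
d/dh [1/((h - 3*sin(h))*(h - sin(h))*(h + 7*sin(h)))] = (-3*h^2*cos(h) - 3*h^2 - 6*h*sin(h) + 25*h*sin(2*h) - 63*cos(h)/4 - 25*cos(2*h)/2 + 63*cos(3*h)/4 + 25/2)/((h - 3*sin(h))^2*(h - sin(h))^2*(h + 7*sin(h))^2)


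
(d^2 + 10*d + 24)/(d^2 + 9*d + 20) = (d + 6)/(d + 5)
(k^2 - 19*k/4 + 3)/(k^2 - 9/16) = 4*(k - 4)/(4*k + 3)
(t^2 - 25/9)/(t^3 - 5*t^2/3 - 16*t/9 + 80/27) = 3*(3*t + 5)/(9*t^2 - 16)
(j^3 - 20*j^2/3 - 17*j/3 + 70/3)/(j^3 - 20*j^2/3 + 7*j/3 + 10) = (j^2 - 5*j - 14)/(j^2 - 5*j - 6)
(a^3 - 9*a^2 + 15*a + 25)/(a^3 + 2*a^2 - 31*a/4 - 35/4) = 4*(a^2 - 10*a + 25)/(4*a^2 + 4*a - 35)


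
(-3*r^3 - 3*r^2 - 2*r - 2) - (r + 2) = -3*r^3 - 3*r^2 - 3*r - 4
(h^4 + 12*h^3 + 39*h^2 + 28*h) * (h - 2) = h^5 + 10*h^4 + 15*h^3 - 50*h^2 - 56*h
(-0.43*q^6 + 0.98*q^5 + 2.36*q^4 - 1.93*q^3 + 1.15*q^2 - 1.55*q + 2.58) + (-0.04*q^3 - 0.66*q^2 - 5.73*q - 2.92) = -0.43*q^6 + 0.98*q^5 + 2.36*q^4 - 1.97*q^3 + 0.49*q^2 - 7.28*q - 0.34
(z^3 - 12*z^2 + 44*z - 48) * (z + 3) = z^4 - 9*z^3 + 8*z^2 + 84*z - 144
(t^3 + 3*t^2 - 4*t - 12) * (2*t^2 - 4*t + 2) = 2*t^5 + 2*t^4 - 18*t^3 - 2*t^2 + 40*t - 24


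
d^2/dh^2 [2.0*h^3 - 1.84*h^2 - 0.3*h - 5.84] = 12.0*h - 3.68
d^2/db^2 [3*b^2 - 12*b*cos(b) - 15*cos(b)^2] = 12*b*cos(b) - 60*sin(b)^2 + 24*sin(b) + 36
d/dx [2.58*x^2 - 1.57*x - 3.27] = 5.16*x - 1.57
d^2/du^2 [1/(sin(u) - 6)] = (-6*sin(u) + cos(u)^2 + 1)/(sin(u) - 6)^3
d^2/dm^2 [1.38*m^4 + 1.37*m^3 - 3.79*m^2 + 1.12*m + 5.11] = 16.56*m^2 + 8.22*m - 7.58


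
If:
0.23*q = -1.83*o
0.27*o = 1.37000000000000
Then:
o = 5.07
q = -40.37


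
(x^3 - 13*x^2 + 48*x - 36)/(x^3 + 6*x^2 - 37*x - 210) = (x^2 - 7*x + 6)/(x^2 + 12*x + 35)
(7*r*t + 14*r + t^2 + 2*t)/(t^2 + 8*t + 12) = (7*r + t)/(t + 6)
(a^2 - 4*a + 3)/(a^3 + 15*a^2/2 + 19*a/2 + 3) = 2*(a^2 - 4*a + 3)/(2*a^3 + 15*a^2 + 19*a + 6)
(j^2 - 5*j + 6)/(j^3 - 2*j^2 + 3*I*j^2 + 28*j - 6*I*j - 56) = (j - 3)/(j^2 + 3*I*j + 28)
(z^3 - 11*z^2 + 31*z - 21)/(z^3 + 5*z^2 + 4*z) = (z^3 - 11*z^2 + 31*z - 21)/(z*(z^2 + 5*z + 4))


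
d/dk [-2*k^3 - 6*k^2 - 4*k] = -6*k^2 - 12*k - 4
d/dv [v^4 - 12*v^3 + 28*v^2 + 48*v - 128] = 4*v^3 - 36*v^2 + 56*v + 48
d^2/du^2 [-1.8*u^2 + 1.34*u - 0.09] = -3.60000000000000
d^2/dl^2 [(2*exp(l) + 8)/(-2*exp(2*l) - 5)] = (-8*exp(4*l) - 128*exp(3*l) + 120*exp(2*l) + 320*exp(l) - 50)*exp(l)/(8*exp(6*l) + 60*exp(4*l) + 150*exp(2*l) + 125)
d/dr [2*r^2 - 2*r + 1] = 4*r - 2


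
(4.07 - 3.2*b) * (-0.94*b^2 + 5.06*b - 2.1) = 3.008*b^3 - 20.0178*b^2 + 27.3142*b - 8.547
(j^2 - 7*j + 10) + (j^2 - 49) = 2*j^2 - 7*j - 39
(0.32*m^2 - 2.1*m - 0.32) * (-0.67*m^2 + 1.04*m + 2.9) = -0.2144*m^4 + 1.7398*m^3 - 1.0416*m^2 - 6.4228*m - 0.928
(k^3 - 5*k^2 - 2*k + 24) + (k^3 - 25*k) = 2*k^3 - 5*k^2 - 27*k + 24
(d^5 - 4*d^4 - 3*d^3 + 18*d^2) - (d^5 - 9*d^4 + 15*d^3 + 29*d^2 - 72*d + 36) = 5*d^4 - 18*d^3 - 11*d^2 + 72*d - 36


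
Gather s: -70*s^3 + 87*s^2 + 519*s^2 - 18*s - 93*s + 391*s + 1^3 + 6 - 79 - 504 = -70*s^3 + 606*s^2 + 280*s - 576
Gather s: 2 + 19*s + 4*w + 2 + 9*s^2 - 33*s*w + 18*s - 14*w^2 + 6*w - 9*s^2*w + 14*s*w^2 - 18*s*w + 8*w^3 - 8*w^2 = s^2*(9 - 9*w) + s*(14*w^2 - 51*w + 37) + 8*w^3 - 22*w^2 + 10*w + 4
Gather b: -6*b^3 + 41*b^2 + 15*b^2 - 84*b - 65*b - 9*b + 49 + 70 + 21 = -6*b^3 + 56*b^2 - 158*b + 140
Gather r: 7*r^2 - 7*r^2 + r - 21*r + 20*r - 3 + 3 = 0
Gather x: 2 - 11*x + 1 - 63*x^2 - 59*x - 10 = -63*x^2 - 70*x - 7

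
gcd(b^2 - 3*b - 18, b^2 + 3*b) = b + 3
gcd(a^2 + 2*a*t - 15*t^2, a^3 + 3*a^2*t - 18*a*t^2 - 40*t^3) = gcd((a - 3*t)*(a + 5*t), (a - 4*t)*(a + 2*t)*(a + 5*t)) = a + 5*t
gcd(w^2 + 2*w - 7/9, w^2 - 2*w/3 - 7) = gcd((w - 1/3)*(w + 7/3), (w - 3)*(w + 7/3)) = w + 7/3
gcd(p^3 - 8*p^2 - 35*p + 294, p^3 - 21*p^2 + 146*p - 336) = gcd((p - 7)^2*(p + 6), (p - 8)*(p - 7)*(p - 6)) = p - 7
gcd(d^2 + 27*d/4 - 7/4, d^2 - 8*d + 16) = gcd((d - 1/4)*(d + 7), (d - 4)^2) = 1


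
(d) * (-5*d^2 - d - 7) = -5*d^3 - d^2 - 7*d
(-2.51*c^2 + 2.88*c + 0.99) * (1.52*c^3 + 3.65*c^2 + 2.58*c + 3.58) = -3.8152*c^5 - 4.7839*c^4 + 5.541*c^3 + 2.0581*c^2 + 12.8646*c + 3.5442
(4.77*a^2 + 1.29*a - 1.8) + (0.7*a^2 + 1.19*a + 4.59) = 5.47*a^2 + 2.48*a + 2.79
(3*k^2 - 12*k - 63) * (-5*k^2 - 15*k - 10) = -15*k^4 + 15*k^3 + 465*k^2 + 1065*k + 630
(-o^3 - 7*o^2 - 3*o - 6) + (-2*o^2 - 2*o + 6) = -o^3 - 9*o^2 - 5*o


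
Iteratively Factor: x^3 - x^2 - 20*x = (x)*(x^2 - x - 20) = x*(x + 4)*(x - 5)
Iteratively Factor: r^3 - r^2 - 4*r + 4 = (r - 2)*(r^2 + r - 2) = (r - 2)*(r + 2)*(r - 1)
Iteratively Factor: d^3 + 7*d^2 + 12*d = (d + 3)*(d^2 + 4*d) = d*(d + 3)*(d + 4)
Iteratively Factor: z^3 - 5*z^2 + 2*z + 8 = (z - 2)*(z^2 - 3*z - 4) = (z - 2)*(z + 1)*(z - 4)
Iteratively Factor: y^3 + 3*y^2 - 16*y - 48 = (y + 4)*(y^2 - y - 12) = (y + 3)*(y + 4)*(y - 4)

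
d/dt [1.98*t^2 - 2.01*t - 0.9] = 3.96*t - 2.01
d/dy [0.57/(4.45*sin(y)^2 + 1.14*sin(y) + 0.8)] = -(5.073*sin(y) + 0.6498)*cos(y)/(4.45*sin(y)^2 + 1.14*sin(y) + 0.8)^2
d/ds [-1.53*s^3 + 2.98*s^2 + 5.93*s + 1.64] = -4.59*s^2 + 5.96*s + 5.93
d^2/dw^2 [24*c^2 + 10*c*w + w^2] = 2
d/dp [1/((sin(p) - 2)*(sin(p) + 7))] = -(2*sin(p) + 5)*cos(p)/((sin(p) - 2)^2*(sin(p) + 7)^2)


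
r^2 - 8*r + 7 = (r - 7)*(r - 1)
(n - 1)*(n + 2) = n^2 + n - 2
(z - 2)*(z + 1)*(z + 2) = z^3 + z^2 - 4*z - 4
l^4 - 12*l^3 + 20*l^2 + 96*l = l*(l - 8)*(l - 6)*(l + 2)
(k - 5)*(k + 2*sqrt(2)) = k^2 - 5*k + 2*sqrt(2)*k - 10*sqrt(2)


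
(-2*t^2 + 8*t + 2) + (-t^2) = -3*t^2 + 8*t + 2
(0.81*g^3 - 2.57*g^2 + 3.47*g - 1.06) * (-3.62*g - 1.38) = -2.9322*g^4 + 8.1856*g^3 - 9.0148*g^2 - 0.9514*g + 1.4628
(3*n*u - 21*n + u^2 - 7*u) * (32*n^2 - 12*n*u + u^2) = 96*n^3*u - 672*n^3 - 4*n^2*u^2 + 28*n^2*u - 9*n*u^3 + 63*n*u^2 + u^4 - 7*u^3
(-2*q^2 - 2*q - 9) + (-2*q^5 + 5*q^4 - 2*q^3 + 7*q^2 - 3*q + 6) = -2*q^5 + 5*q^4 - 2*q^3 + 5*q^2 - 5*q - 3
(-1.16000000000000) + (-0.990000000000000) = -2.15000000000000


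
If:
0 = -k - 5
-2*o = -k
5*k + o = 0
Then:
No Solution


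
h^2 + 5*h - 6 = (h - 1)*(h + 6)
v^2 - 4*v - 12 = (v - 6)*(v + 2)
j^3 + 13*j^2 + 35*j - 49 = (j - 1)*(j + 7)^2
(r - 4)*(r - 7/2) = r^2 - 15*r/2 + 14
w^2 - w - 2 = (w - 2)*(w + 1)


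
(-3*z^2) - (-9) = 9 - 3*z^2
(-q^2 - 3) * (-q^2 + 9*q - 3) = q^4 - 9*q^3 + 6*q^2 - 27*q + 9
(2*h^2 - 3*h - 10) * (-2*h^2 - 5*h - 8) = -4*h^4 - 4*h^3 + 19*h^2 + 74*h + 80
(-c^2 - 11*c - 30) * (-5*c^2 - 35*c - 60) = 5*c^4 + 90*c^3 + 595*c^2 + 1710*c + 1800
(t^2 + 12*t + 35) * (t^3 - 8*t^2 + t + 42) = t^5 + 4*t^4 - 60*t^3 - 226*t^2 + 539*t + 1470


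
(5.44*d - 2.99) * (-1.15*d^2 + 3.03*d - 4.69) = -6.256*d^3 + 19.9217*d^2 - 34.5733*d + 14.0231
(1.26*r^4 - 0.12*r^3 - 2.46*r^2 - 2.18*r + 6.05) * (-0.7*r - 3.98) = -0.882*r^5 - 4.9308*r^4 + 2.1996*r^3 + 11.3168*r^2 + 4.4414*r - 24.079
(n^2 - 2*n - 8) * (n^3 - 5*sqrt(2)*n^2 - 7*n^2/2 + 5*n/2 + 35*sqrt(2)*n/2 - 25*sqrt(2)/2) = n^5 - 5*sqrt(2)*n^4 - 11*n^4/2 + 3*n^3/2 + 55*sqrt(2)*n^3/2 - 15*sqrt(2)*n^2/2 + 23*n^2 - 115*sqrt(2)*n - 20*n + 100*sqrt(2)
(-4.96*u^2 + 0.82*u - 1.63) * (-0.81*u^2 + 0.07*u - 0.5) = 4.0176*u^4 - 1.0114*u^3 + 3.8577*u^2 - 0.5241*u + 0.815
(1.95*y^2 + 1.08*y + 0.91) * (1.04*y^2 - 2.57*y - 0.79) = 2.028*y^4 - 3.8883*y^3 - 3.3697*y^2 - 3.1919*y - 0.7189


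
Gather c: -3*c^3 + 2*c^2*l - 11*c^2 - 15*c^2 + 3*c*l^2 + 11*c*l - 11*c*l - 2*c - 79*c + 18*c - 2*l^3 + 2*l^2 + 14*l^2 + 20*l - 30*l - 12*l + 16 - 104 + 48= -3*c^3 + c^2*(2*l - 26) + c*(3*l^2 - 63) - 2*l^3 + 16*l^2 - 22*l - 40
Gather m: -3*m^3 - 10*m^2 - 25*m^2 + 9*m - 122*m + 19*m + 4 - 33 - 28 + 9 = -3*m^3 - 35*m^2 - 94*m - 48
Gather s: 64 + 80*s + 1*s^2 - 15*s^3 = -15*s^3 + s^2 + 80*s + 64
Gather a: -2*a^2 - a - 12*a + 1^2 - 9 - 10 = -2*a^2 - 13*a - 18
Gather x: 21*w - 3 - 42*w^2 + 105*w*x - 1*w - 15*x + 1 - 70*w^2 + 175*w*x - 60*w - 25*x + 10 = -112*w^2 - 40*w + x*(280*w - 40) + 8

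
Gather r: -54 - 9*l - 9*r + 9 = -9*l - 9*r - 45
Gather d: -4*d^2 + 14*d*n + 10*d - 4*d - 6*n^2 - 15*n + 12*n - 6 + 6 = -4*d^2 + d*(14*n + 6) - 6*n^2 - 3*n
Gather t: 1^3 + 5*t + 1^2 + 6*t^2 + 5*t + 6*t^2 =12*t^2 + 10*t + 2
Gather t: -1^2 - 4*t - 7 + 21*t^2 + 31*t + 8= 21*t^2 + 27*t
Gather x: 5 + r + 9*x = r + 9*x + 5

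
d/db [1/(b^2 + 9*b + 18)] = (-2*b - 9)/(b^2 + 9*b + 18)^2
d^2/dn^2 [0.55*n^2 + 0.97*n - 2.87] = 1.10000000000000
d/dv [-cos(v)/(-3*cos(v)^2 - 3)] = -sin(v)^3/(3*(cos(v)^2 + 1)^2)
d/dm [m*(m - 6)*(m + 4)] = 3*m^2 - 4*m - 24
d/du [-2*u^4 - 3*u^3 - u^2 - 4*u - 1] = -8*u^3 - 9*u^2 - 2*u - 4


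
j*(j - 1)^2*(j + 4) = j^4 + 2*j^3 - 7*j^2 + 4*j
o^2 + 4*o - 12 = (o - 2)*(o + 6)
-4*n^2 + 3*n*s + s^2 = (-n + s)*(4*n + s)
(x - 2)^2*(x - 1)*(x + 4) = x^4 - x^3 - 12*x^2 + 28*x - 16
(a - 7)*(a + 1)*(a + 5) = a^3 - a^2 - 37*a - 35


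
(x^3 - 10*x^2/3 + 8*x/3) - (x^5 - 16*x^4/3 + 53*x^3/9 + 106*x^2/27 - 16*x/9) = -x^5 + 16*x^4/3 - 44*x^3/9 - 196*x^2/27 + 40*x/9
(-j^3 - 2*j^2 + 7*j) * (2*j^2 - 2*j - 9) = -2*j^5 - 2*j^4 + 27*j^3 + 4*j^2 - 63*j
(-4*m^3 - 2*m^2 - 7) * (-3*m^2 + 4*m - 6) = 12*m^5 - 10*m^4 + 16*m^3 + 33*m^2 - 28*m + 42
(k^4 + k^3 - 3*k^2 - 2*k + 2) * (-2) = -2*k^4 - 2*k^3 + 6*k^2 + 4*k - 4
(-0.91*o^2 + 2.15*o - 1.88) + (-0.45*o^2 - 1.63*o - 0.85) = -1.36*o^2 + 0.52*o - 2.73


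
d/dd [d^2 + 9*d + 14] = 2*d + 9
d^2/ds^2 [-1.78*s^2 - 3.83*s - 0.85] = -3.56000000000000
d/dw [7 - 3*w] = -3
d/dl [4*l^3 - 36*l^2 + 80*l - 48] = 12*l^2 - 72*l + 80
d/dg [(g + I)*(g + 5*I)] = 2*g + 6*I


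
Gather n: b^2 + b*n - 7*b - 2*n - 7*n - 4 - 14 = b^2 - 7*b + n*(b - 9) - 18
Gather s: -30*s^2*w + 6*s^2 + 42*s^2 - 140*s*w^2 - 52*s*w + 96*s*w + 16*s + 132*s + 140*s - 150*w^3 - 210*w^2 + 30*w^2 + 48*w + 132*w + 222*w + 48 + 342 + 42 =s^2*(48 - 30*w) + s*(-140*w^2 + 44*w + 288) - 150*w^3 - 180*w^2 + 402*w + 432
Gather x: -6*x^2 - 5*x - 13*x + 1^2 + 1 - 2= -6*x^2 - 18*x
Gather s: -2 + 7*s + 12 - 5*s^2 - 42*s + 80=-5*s^2 - 35*s + 90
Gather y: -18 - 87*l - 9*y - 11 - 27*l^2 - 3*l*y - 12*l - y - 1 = -27*l^2 - 99*l + y*(-3*l - 10) - 30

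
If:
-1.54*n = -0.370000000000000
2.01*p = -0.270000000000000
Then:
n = 0.24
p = -0.13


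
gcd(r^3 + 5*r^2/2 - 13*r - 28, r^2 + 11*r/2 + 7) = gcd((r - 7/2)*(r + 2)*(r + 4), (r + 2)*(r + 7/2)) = r + 2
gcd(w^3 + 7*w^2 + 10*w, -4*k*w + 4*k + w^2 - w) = 1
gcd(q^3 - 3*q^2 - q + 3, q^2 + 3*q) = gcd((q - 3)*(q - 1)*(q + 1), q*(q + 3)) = 1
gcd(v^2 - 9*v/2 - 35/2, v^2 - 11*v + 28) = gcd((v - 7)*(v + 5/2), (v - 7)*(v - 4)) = v - 7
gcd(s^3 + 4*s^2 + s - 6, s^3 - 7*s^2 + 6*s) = s - 1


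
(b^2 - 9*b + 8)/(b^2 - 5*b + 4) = (b - 8)/(b - 4)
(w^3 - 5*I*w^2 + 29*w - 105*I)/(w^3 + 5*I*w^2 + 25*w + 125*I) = (w^2 - 10*I*w - 21)/(w^2 + 25)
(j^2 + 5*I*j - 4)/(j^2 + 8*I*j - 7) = (j + 4*I)/(j + 7*I)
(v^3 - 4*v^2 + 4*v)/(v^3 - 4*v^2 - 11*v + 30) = v*(v - 2)/(v^2 - 2*v - 15)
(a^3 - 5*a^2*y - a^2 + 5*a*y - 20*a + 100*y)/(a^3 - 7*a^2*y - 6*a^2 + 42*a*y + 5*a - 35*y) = (-a^2 + 5*a*y - 4*a + 20*y)/(-a^2 + 7*a*y + a - 7*y)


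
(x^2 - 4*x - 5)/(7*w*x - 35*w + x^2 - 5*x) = (x + 1)/(7*w + x)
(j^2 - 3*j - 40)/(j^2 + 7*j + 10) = (j - 8)/(j + 2)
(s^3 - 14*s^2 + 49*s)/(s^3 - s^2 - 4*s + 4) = s*(s^2 - 14*s + 49)/(s^3 - s^2 - 4*s + 4)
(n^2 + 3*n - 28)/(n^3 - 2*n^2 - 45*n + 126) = (n - 4)/(n^2 - 9*n + 18)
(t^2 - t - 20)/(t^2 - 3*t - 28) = (t - 5)/(t - 7)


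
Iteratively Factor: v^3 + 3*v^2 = (v)*(v^2 + 3*v) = v*(v + 3)*(v)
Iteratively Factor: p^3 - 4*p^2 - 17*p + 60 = (p - 3)*(p^2 - p - 20) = (p - 3)*(p + 4)*(p - 5)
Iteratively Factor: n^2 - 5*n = (n - 5)*(n)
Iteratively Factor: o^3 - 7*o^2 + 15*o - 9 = (o - 3)*(o^2 - 4*o + 3) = (o - 3)*(o - 1)*(o - 3)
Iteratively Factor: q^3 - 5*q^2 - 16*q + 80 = (q - 5)*(q^2 - 16) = (q - 5)*(q - 4)*(q + 4)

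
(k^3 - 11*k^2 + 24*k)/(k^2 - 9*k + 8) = k*(k - 3)/(k - 1)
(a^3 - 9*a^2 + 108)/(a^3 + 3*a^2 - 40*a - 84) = (a^2 - 3*a - 18)/(a^2 + 9*a + 14)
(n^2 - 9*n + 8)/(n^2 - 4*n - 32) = (n - 1)/(n + 4)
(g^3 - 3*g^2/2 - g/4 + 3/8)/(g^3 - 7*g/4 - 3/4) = (g - 1/2)/(g + 1)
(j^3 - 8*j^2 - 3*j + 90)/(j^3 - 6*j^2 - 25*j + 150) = (j + 3)/(j + 5)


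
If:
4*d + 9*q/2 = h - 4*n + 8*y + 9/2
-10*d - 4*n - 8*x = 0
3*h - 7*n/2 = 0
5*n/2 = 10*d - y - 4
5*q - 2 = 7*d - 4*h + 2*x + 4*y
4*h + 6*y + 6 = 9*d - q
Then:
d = -19/39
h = -1351/312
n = -193/52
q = 701/156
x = 769/312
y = 127/312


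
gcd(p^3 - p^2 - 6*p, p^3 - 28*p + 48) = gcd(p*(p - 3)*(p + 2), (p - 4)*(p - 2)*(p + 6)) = 1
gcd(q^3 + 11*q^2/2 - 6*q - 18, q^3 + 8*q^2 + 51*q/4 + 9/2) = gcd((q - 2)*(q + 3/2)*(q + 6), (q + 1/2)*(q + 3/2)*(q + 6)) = q^2 + 15*q/2 + 9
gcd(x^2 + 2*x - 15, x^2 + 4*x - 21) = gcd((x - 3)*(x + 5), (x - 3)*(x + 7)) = x - 3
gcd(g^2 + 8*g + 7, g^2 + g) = g + 1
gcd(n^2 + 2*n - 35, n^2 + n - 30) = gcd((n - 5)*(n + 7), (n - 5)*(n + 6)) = n - 5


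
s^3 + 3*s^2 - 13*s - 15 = (s - 3)*(s + 1)*(s + 5)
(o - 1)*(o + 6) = o^2 + 5*o - 6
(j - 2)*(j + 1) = j^2 - j - 2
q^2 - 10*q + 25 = (q - 5)^2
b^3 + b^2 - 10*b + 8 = (b - 2)*(b - 1)*(b + 4)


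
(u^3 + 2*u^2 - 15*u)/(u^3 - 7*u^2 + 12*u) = (u + 5)/(u - 4)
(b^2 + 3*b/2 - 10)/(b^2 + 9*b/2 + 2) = (2*b - 5)/(2*b + 1)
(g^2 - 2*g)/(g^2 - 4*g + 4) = g/(g - 2)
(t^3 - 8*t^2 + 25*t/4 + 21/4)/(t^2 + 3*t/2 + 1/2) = (2*t^2 - 17*t + 21)/(2*(t + 1))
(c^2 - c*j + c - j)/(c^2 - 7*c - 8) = (c - j)/(c - 8)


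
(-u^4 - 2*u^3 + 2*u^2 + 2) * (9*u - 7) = -9*u^5 - 11*u^4 + 32*u^3 - 14*u^2 + 18*u - 14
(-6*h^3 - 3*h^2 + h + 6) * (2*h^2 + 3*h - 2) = -12*h^5 - 24*h^4 + 5*h^3 + 21*h^2 + 16*h - 12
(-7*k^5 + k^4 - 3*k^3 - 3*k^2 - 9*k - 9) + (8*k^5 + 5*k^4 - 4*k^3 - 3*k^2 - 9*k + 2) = k^5 + 6*k^4 - 7*k^3 - 6*k^2 - 18*k - 7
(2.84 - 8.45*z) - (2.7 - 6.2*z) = 0.14 - 2.25*z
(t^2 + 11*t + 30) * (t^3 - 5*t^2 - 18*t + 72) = t^5 + 6*t^4 - 43*t^3 - 276*t^2 + 252*t + 2160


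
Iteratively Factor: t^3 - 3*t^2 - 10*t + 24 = (t - 2)*(t^2 - t - 12) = (t - 4)*(t - 2)*(t + 3)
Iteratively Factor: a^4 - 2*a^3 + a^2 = (a - 1)*(a^3 - a^2) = a*(a - 1)*(a^2 - a) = a^2*(a - 1)*(a - 1)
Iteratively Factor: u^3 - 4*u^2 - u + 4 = (u + 1)*(u^2 - 5*u + 4) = (u - 4)*(u + 1)*(u - 1)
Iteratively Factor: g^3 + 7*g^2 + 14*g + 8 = (g + 2)*(g^2 + 5*g + 4) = (g + 2)*(g + 4)*(g + 1)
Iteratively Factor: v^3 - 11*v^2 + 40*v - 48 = (v - 3)*(v^2 - 8*v + 16) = (v - 4)*(v - 3)*(v - 4)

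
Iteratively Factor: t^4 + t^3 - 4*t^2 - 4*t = (t + 2)*(t^3 - t^2 - 2*t) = (t + 1)*(t + 2)*(t^2 - 2*t) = t*(t + 1)*(t + 2)*(t - 2)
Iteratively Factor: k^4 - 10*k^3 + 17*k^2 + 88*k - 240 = (k - 4)*(k^3 - 6*k^2 - 7*k + 60) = (k - 5)*(k - 4)*(k^2 - k - 12) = (k - 5)*(k - 4)^2*(k + 3)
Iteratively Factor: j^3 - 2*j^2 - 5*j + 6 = (j - 1)*(j^2 - j - 6) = (j - 3)*(j - 1)*(j + 2)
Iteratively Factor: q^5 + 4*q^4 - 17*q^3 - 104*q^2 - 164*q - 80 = (q - 5)*(q^4 + 9*q^3 + 28*q^2 + 36*q + 16) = (q - 5)*(q + 2)*(q^3 + 7*q^2 + 14*q + 8) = (q - 5)*(q + 2)*(q + 4)*(q^2 + 3*q + 2) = (q - 5)*(q + 1)*(q + 2)*(q + 4)*(q + 2)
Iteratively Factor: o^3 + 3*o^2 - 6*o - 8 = (o + 4)*(o^2 - o - 2) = (o - 2)*(o + 4)*(o + 1)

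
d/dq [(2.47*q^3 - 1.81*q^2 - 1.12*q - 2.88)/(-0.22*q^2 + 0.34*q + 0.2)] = (-0.5434*q^4 + 1.6796*q^3 + 0.6202*q^2 - 1.9912*q + 0.7552)/(0.0484*q^4 - 0.1496*q^3 + 0.0276*q^2 + 0.136*q + 0.04)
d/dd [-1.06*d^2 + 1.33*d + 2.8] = 1.33 - 2.12*d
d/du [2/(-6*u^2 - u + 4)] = 2*(12*u + 1)/(6*u^2 + u - 4)^2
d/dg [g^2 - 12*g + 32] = 2*g - 12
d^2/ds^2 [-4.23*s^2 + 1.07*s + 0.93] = -8.46000000000000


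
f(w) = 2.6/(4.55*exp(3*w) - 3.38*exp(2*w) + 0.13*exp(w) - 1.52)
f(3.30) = 0.00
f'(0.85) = -0.24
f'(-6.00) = 0.00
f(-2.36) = -1.69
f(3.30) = 0.00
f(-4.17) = -1.71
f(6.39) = 0.00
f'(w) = 2.6*(-13.65*exp(3*w) + 6.76*exp(2*w) - 0.13*exp(w))/(4.55*exp(3*w) - 3.38*exp(2*w) + 0.13*exp(w) - 1.52)^2 = (-35.49*exp(2*w) + 17.576*exp(w) - 0.338)*exp(w)/(4.55*exp(3*w) - 3.38*exp(2*w) + 0.13*exp(w) - 1.52)^2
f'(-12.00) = 0.00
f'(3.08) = -0.00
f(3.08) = 0.00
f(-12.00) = -1.71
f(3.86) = 0.00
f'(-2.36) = 0.04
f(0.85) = 0.07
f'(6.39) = -0.00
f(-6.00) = -1.71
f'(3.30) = -0.00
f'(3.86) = -0.00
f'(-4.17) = -0.00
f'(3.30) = -0.00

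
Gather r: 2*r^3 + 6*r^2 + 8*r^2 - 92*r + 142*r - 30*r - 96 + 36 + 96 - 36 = 2*r^3 + 14*r^2 + 20*r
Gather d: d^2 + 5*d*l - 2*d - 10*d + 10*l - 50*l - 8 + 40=d^2 + d*(5*l - 12) - 40*l + 32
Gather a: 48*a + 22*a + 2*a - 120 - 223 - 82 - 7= 72*a - 432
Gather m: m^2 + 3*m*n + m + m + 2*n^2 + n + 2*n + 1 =m^2 + m*(3*n + 2) + 2*n^2 + 3*n + 1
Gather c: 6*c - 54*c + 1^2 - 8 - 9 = -48*c - 16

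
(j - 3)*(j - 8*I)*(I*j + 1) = I*j^3 + 9*j^2 - 3*I*j^2 - 27*j - 8*I*j + 24*I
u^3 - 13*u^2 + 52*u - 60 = (u - 6)*(u - 5)*(u - 2)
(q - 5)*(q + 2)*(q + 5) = q^3 + 2*q^2 - 25*q - 50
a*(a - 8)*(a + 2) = a^3 - 6*a^2 - 16*a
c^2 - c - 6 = (c - 3)*(c + 2)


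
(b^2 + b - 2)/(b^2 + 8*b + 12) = (b - 1)/(b + 6)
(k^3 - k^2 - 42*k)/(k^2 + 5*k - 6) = k*(k - 7)/(k - 1)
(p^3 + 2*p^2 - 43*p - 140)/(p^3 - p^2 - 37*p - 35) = (p + 4)/(p + 1)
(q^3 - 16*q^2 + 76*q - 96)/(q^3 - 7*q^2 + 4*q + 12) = (q - 8)/(q + 1)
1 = 1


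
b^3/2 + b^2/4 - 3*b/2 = b*(b/2 + 1)*(b - 3/2)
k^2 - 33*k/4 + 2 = (k - 8)*(k - 1/4)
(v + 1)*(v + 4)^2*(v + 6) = v^4 + 15*v^3 + 78*v^2 + 160*v + 96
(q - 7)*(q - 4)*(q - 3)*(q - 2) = q^4 - 16*q^3 + 89*q^2 - 206*q + 168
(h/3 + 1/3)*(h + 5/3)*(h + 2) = h^3/3 + 14*h^2/9 + 7*h/3 + 10/9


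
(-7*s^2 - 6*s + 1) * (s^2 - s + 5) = -7*s^4 + s^3 - 28*s^2 - 31*s + 5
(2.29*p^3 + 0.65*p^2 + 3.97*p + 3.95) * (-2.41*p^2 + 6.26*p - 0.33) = -5.5189*p^5 + 12.7689*p^4 - 6.2544*p^3 + 15.1182*p^2 + 23.4169*p - 1.3035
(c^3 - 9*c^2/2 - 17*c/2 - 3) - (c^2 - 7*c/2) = c^3 - 11*c^2/2 - 5*c - 3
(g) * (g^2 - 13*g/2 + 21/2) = g^3 - 13*g^2/2 + 21*g/2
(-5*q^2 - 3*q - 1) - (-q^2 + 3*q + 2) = -4*q^2 - 6*q - 3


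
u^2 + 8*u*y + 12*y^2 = (u + 2*y)*(u + 6*y)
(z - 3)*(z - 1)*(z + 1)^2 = z^4 - 2*z^3 - 4*z^2 + 2*z + 3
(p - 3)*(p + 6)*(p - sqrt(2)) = p^3 - sqrt(2)*p^2 + 3*p^2 - 18*p - 3*sqrt(2)*p + 18*sqrt(2)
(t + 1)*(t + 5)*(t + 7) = t^3 + 13*t^2 + 47*t + 35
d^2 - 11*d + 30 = (d - 6)*(d - 5)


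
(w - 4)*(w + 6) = w^2 + 2*w - 24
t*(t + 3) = t^2 + 3*t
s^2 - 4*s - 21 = (s - 7)*(s + 3)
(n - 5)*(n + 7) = n^2 + 2*n - 35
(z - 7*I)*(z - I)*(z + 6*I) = z^3 - 2*I*z^2 + 41*z - 42*I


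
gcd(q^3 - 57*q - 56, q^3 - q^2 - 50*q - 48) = q^2 - 7*q - 8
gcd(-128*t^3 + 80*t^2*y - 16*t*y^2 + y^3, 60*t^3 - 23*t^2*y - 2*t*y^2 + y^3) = -4*t + y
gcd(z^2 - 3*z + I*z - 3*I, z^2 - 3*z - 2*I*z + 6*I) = z - 3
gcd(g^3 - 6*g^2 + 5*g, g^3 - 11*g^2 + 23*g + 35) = g - 5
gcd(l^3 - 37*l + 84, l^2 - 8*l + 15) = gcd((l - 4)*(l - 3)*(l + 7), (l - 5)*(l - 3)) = l - 3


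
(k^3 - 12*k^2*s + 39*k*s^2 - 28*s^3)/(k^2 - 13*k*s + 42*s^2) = (-k^2 + 5*k*s - 4*s^2)/(-k + 6*s)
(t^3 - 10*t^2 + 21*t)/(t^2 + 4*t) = (t^2 - 10*t + 21)/(t + 4)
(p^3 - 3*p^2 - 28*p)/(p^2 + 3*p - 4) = p*(p - 7)/(p - 1)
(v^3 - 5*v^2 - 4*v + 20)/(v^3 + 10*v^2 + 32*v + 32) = (v^2 - 7*v + 10)/(v^2 + 8*v + 16)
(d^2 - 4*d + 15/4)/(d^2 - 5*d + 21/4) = (2*d - 5)/(2*d - 7)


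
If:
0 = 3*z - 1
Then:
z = 1/3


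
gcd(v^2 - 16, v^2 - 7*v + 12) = v - 4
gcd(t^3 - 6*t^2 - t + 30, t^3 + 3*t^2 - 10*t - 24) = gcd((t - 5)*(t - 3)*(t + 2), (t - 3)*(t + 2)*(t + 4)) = t^2 - t - 6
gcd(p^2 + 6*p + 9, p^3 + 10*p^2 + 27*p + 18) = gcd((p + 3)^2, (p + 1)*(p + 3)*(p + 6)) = p + 3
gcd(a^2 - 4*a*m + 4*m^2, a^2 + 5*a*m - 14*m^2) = a - 2*m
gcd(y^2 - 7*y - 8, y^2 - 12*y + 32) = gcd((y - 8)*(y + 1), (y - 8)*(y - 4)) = y - 8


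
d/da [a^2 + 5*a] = 2*a + 5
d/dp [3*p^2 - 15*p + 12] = 6*p - 15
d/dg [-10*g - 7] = -10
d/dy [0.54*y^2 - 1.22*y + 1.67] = 1.08*y - 1.22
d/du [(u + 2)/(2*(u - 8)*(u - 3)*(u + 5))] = (-u^3 + 12*u + 91)/(u^6 - 12*u^5 - 26*u^4 + 612*u^3 - 479*u^2 - 7440*u + 14400)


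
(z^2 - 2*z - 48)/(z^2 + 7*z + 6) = (z - 8)/(z + 1)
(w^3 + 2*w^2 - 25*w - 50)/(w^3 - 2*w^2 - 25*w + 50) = (w + 2)/(w - 2)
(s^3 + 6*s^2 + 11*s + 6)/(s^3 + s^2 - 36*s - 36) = (s^2 + 5*s + 6)/(s^2 - 36)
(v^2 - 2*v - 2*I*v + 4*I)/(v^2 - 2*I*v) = (v - 2)/v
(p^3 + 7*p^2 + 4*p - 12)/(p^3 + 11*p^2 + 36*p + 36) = (p - 1)/(p + 3)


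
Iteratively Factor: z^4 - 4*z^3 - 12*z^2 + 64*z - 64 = (z - 4)*(z^3 - 12*z + 16) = (z - 4)*(z - 2)*(z^2 + 2*z - 8) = (z - 4)*(z - 2)^2*(z + 4)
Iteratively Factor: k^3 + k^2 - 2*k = (k - 1)*(k^2 + 2*k) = k*(k - 1)*(k + 2)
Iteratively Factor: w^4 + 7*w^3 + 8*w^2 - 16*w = (w)*(w^3 + 7*w^2 + 8*w - 16) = w*(w + 4)*(w^2 + 3*w - 4) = w*(w - 1)*(w + 4)*(w + 4)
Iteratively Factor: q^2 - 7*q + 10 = (q - 2)*(q - 5)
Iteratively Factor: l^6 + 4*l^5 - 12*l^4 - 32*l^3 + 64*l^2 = (l)*(l^5 + 4*l^4 - 12*l^3 - 32*l^2 + 64*l) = l*(l + 4)*(l^4 - 12*l^2 + 16*l) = l*(l - 2)*(l + 4)*(l^3 + 2*l^2 - 8*l) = l*(l - 2)*(l + 4)^2*(l^2 - 2*l) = l^2*(l - 2)*(l + 4)^2*(l - 2)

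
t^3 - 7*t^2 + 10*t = t*(t - 5)*(t - 2)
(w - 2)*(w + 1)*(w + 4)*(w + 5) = w^4 + 8*w^3 + 9*w^2 - 38*w - 40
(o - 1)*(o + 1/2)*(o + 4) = o^3 + 7*o^2/2 - 5*o/2 - 2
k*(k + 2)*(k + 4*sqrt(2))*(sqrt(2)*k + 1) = sqrt(2)*k^4 + 2*sqrt(2)*k^3 + 9*k^3 + 4*sqrt(2)*k^2 + 18*k^2 + 8*sqrt(2)*k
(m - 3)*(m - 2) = m^2 - 5*m + 6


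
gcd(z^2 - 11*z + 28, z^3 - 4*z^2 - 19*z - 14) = z - 7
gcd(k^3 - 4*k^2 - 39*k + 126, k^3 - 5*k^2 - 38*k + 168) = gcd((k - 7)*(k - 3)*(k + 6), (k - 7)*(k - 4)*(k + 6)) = k^2 - k - 42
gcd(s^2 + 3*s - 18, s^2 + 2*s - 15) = s - 3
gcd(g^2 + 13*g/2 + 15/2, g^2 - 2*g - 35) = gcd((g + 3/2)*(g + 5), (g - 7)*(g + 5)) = g + 5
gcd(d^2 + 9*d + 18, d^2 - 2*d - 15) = d + 3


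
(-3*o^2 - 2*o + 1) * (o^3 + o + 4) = -3*o^5 - 2*o^4 - 2*o^3 - 14*o^2 - 7*o + 4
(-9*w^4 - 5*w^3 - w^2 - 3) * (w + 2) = -9*w^5 - 23*w^4 - 11*w^3 - 2*w^2 - 3*w - 6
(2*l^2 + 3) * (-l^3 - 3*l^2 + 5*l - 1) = -2*l^5 - 6*l^4 + 7*l^3 - 11*l^2 + 15*l - 3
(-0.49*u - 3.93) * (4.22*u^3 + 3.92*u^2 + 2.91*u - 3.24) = -2.0678*u^4 - 18.5054*u^3 - 16.8315*u^2 - 9.8487*u + 12.7332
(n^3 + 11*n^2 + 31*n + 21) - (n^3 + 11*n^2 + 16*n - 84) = 15*n + 105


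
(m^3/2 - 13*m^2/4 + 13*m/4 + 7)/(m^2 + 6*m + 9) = (2*m^3 - 13*m^2 + 13*m + 28)/(4*(m^2 + 6*m + 9))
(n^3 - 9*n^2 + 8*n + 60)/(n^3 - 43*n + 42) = (n^2 - 3*n - 10)/(n^2 + 6*n - 7)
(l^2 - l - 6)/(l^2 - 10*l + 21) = (l + 2)/(l - 7)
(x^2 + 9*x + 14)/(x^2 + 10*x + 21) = (x + 2)/(x + 3)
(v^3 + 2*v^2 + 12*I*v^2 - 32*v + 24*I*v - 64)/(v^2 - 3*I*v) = (v^3 + v^2*(2 + 12*I) + 8*v*(-4 + 3*I) - 64)/(v*(v - 3*I))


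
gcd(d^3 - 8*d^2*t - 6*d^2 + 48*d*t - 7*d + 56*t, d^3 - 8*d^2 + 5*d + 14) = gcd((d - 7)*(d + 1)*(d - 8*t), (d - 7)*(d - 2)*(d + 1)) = d^2 - 6*d - 7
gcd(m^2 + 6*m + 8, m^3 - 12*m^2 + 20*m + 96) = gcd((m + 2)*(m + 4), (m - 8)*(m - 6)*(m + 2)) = m + 2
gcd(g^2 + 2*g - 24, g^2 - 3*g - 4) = g - 4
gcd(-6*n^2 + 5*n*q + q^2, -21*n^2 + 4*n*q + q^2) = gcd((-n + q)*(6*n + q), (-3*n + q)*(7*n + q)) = 1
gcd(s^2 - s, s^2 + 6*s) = s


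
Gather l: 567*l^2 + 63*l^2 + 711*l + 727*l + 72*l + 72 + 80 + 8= 630*l^2 + 1510*l + 160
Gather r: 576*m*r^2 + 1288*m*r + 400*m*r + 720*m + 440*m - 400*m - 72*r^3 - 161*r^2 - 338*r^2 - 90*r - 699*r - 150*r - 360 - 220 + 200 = 760*m - 72*r^3 + r^2*(576*m - 499) + r*(1688*m - 939) - 380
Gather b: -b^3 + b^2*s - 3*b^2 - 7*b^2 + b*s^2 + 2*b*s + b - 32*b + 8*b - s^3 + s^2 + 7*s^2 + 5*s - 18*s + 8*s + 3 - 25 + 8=-b^3 + b^2*(s - 10) + b*(s^2 + 2*s - 23) - s^3 + 8*s^2 - 5*s - 14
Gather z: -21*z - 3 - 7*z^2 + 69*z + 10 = -7*z^2 + 48*z + 7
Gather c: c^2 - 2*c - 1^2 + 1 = c^2 - 2*c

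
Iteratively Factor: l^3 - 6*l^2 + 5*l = (l - 1)*(l^2 - 5*l) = l*(l - 1)*(l - 5)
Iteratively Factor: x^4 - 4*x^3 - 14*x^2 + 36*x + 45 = (x - 5)*(x^3 + x^2 - 9*x - 9) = (x - 5)*(x + 1)*(x^2 - 9) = (x - 5)*(x + 1)*(x + 3)*(x - 3)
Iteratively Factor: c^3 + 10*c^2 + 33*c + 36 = (c + 4)*(c^2 + 6*c + 9) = (c + 3)*(c + 4)*(c + 3)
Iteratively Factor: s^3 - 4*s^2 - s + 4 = (s - 4)*(s^2 - 1) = (s - 4)*(s + 1)*(s - 1)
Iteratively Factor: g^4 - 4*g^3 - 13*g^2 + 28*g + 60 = (g - 5)*(g^3 + g^2 - 8*g - 12) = (g - 5)*(g + 2)*(g^2 - g - 6) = (g - 5)*(g + 2)^2*(g - 3)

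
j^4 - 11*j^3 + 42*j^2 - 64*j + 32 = (j - 4)^2*(j - 2)*(j - 1)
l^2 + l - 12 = (l - 3)*(l + 4)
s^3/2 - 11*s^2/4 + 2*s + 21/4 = (s/2 + 1/2)*(s - 7/2)*(s - 3)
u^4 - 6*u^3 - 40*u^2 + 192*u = u*(u - 8)*(u - 4)*(u + 6)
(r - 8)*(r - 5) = r^2 - 13*r + 40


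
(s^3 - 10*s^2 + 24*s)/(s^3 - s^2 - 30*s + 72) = s*(s - 6)/(s^2 + 3*s - 18)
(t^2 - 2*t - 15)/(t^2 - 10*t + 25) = (t + 3)/(t - 5)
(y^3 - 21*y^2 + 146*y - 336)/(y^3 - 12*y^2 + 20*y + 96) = (y - 7)/(y + 2)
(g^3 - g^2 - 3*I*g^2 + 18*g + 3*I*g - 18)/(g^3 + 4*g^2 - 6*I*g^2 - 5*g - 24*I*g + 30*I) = (g + 3*I)/(g + 5)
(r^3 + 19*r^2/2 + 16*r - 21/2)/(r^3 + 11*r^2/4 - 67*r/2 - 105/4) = 2*(2*r^2 + 5*r - 3)/(4*r^2 - 17*r - 15)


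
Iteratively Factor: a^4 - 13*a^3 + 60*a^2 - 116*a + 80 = (a - 2)*(a^3 - 11*a^2 + 38*a - 40) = (a - 4)*(a - 2)*(a^2 - 7*a + 10) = (a - 4)*(a - 2)^2*(a - 5)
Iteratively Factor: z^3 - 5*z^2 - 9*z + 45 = (z - 3)*(z^2 - 2*z - 15) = (z - 5)*(z - 3)*(z + 3)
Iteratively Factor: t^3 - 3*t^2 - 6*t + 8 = (t - 4)*(t^2 + t - 2) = (t - 4)*(t - 1)*(t + 2)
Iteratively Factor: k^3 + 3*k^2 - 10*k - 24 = (k - 3)*(k^2 + 6*k + 8) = (k - 3)*(k + 4)*(k + 2)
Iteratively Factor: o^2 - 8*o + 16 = (o - 4)*(o - 4)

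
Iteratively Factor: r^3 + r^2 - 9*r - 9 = (r + 1)*(r^2 - 9) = (r + 1)*(r + 3)*(r - 3)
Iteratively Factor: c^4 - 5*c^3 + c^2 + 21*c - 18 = (c - 1)*(c^3 - 4*c^2 - 3*c + 18) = (c - 3)*(c - 1)*(c^2 - c - 6) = (c - 3)^2*(c - 1)*(c + 2)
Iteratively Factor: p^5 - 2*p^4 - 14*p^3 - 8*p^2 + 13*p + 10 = (p + 2)*(p^4 - 4*p^3 - 6*p^2 + 4*p + 5) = (p - 5)*(p + 2)*(p^3 + p^2 - p - 1) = (p - 5)*(p + 1)*(p + 2)*(p^2 - 1) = (p - 5)*(p + 1)^2*(p + 2)*(p - 1)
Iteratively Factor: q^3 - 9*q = (q)*(q^2 - 9) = q*(q - 3)*(q + 3)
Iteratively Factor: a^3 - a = (a + 1)*(a^2 - a) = a*(a + 1)*(a - 1)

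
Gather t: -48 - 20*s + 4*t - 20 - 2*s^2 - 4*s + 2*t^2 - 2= -2*s^2 - 24*s + 2*t^2 + 4*t - 70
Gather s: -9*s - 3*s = -12*s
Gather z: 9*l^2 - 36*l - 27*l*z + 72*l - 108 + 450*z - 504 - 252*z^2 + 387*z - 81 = 9*l^2 + 36*l - 252*z^2 + z*(837 - 27*l) - 693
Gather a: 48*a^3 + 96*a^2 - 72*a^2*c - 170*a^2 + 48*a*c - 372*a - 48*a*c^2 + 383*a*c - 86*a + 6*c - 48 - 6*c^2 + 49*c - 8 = 48*a^3 + a^2*(-72*c - 74) + a*(-48*c^2 + 431*c - 458) - 6*c^2 + 55*c - 56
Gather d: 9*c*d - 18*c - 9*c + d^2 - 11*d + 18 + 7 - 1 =-27*c + d^2 + d*(9*c - 11) + 24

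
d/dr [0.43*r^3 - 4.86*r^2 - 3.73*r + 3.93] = 1.29*r^2 - 9.72*r - 3.73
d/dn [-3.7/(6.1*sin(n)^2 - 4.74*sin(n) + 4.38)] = (45.14*sin(n) - 17.538)*cos(n)/(6.1*sin(n)^2 - 4.74*sin(n) + 4.38)^2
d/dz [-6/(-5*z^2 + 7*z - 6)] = 6*(7 - 10*z)/(5*z^2 - 7*z + 6)^2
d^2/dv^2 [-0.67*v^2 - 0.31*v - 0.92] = -1.34000000000000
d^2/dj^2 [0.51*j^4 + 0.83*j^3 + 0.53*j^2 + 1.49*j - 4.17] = 6.12*j^2 + 4.98*j + 1.06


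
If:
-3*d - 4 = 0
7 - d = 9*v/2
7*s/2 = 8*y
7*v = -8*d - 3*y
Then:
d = -4/3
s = -992/567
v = 50/27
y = -62/81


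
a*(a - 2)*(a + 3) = a^3 + a^2 - 6*a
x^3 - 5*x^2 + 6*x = x*(x - 3)*(x - 2)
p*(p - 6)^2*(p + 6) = p^4 - 6*p^3 - 36*p^2 + 216*p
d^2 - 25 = (d - 5)*(d + 5)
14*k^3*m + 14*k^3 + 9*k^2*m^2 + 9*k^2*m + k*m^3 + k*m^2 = (2*k + m)*(7*k + m)*(k*m + k)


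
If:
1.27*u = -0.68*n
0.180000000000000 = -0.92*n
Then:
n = -0.20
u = 0.10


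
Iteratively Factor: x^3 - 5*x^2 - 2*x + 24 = (x + 2)*(x^2 - 7*x + 12) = (x - 3)*(x + 2)*(x - 4)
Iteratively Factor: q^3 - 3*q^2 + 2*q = (q)*(q^2 - 3*q + 2) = q*(q - 2)*(q - 1)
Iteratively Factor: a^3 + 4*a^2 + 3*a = (a + 1)*(a^2 + 3*a) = a*(a + 1)*(a + 3)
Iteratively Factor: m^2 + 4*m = (m + 4)*(m)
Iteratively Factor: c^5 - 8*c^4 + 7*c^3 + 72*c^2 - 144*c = (c)*(c^4 - 8*c^3 + 7*c^2 + 72*c - 144) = c*(c - 4)*(c^3 - 4*c^2 - 9*c + 36) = c*(c - 4)^2*(c^2 - 9) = c*(c - 4)^2*(c + 3)*(c - 3)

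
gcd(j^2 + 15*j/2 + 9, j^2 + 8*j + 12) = j + 6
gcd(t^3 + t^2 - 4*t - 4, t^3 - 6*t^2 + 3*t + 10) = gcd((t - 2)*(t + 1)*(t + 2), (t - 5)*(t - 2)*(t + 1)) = t^2 - t - 2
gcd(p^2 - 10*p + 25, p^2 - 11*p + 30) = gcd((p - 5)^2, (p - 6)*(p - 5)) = p - 5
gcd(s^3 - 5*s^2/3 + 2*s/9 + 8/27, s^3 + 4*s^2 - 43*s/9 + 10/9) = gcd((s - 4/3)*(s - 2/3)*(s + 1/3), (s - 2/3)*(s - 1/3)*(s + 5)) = s - 2/3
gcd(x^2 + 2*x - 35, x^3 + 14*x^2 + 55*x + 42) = x + 7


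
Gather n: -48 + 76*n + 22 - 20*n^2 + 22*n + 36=-20*n^2 + 98*n + 10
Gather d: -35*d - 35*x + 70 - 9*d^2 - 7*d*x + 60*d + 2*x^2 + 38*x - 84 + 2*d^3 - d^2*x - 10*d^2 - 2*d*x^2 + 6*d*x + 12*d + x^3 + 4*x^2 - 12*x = 2*d^3 + d^2*(-x - 19) + d*(-2*x^2 - x + 37) + x^3 + 6*x^2 - 9*x - 14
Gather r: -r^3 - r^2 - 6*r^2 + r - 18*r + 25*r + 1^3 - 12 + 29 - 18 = -r^3 - 7*r^2 + 8*r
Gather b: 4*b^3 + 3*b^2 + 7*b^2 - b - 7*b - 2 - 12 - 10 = 4*b^3 + 10*b^2 - 8*b - 24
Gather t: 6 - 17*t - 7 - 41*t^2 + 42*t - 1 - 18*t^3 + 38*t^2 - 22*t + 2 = -18*t^3 - 3*t^2 + 3*t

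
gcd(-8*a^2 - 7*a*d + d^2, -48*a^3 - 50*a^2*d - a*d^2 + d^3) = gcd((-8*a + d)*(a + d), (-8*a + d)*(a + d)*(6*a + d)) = 8*a^2 + 7*a*d - d^2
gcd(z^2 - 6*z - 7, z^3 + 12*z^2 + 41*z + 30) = z + 1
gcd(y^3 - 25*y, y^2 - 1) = 1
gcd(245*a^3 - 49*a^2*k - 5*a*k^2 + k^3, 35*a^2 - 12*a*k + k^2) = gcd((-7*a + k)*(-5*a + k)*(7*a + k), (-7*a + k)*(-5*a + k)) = 35*a^2 - 12*a*k + k^2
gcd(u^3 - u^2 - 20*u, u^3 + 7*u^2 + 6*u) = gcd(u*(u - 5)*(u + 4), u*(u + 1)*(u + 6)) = u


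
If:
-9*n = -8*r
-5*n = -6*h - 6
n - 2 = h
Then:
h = 4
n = 6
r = 27/4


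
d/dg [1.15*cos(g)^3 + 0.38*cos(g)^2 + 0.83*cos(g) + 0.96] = (3.45*sin(g)^2 - 0.76*cos(g) - 4.28)*sin(g)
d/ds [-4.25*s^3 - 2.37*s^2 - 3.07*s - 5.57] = -12.75*s^2 - 4.74*s - 3.07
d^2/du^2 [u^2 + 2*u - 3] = 2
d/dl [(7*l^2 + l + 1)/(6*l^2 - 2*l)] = (-10*l^2 - 6*l + 1)/(2*l^2*(9*l^2 - 6*l + 1))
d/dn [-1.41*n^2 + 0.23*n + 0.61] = 0.23 - 2.82*n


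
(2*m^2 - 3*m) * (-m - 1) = -2*m^3 + m^2 + 3*m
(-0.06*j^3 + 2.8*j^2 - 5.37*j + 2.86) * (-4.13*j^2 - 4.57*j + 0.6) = 0.2478*j^5 - 11.2898*j^4 + 9.3461*j^3 + 14.4091*j^2 - 16.2922*j + 1.716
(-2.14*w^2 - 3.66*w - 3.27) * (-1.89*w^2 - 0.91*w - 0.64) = 4.0446*w^4 + 8.8648*w^3 + 10.8805*w^2 + 5.3181*w + 2.0928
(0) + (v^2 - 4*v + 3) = v^2 - 4*v + 3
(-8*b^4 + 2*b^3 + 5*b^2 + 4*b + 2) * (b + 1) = -8*b^5 - 6*b^4 + 7*b^3 + 9*b^2 + 6*b + 2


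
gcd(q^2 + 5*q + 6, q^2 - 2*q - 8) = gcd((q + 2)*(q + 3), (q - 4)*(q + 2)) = q + 2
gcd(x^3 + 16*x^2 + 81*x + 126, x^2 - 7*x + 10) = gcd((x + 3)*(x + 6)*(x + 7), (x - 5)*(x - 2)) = 1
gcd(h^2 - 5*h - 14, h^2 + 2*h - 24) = 1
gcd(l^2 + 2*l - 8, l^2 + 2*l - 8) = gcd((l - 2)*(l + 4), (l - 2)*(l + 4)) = l^2 + 2*l - 8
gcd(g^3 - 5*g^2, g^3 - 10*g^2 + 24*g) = g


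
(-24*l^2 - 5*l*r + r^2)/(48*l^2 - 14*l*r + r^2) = (3*l + r)/(-6*l + r)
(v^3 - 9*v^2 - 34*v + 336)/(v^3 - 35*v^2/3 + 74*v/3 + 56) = 3*(v^2 - 2*v - 48)/(3*v^2 - 14*v - 24)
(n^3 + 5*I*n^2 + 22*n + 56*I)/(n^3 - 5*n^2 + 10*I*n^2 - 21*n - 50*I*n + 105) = (n^2 - 2*I*n + 8)/(n^2 + n*(-5 + 3*I) - 15*I)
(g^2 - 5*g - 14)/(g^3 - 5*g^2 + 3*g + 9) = (g^2 - 5*g - 14)/(g^3 - 5*g^2 + 3*g + 9)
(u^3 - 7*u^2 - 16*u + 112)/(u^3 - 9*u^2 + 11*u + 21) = (u^2 - 16)/(u^2 - 2*u - 3)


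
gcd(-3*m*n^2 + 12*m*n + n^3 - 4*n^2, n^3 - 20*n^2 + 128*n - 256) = n - 4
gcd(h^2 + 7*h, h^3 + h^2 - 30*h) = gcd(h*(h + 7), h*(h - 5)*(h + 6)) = h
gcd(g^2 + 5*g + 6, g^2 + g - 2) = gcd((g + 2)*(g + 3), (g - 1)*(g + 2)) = g + 2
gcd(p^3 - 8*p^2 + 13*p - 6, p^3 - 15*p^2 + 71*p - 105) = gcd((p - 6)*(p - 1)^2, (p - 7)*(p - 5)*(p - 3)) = 1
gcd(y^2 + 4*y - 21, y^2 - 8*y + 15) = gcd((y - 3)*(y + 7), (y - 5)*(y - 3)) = y - 3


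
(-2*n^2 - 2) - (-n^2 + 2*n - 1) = -n^2 - 2*n - 1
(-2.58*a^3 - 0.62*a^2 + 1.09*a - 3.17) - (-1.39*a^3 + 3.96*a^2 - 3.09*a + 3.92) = -1.19*a^3 - 4.58*a^2 + 4.18*a - 7.09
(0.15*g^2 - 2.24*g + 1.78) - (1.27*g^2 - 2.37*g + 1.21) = -1.12*g^2 + 0.13*g + 0.57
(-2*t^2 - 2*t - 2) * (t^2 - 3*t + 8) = -2*t^4 + 4*t^3 - 12*t^2 - 10*t - 16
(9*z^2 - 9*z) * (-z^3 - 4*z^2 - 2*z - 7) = -9*z^5 - 27*z^4 + 18*z^3 - 45*z^2 + 63*z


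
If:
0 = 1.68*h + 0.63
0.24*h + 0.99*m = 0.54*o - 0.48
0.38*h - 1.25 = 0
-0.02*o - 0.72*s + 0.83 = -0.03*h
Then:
No Solution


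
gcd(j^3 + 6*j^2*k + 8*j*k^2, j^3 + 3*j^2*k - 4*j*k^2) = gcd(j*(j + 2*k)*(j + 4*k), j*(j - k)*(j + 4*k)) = j^2 + 4*j*k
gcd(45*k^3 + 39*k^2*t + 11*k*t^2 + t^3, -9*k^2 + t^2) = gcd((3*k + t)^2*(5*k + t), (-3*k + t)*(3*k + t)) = 3*k + t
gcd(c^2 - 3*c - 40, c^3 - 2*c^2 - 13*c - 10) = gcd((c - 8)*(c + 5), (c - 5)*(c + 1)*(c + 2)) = 1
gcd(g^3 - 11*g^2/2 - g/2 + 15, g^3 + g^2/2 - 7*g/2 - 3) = g^2 - g/2 - 3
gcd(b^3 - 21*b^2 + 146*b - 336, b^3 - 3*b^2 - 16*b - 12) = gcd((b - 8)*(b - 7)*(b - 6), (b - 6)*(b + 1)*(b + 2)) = b - 6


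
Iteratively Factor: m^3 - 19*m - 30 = (m - 5)*(m^2 + 5*m + 6) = (m - 5)*(m + 2)*(m + 3)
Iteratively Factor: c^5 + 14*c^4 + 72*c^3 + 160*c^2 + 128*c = (c + 2)*(c^4 + 12*c^3 + 48*c^2 + 64*c) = (c + 2)*(c + 4)*(c^3 + 8*c^2 + 16*c) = c*(c + 2)*(c + 4)*(c^2 + 8*c + 16) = c*(c + 2)*(c + 4)^2*(c + 4)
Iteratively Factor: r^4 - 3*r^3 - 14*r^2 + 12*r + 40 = (r - 2)*(r^3 - r^2 - 16*r - 20) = (r - 2)*(r + 2)*(r^2 - 3*r - 10) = (r - 5)*(r - 2)*(r + 2)*(r + 2)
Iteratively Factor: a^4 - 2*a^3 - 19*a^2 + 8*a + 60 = (a + 2)*(a^3 - 4*a^2 - 11*a + 30) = (a - 2)*(a + 2)*(a^2 - 2*a - 15) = (a - 5)*(a - 2)*(a + 2)*(a + 3)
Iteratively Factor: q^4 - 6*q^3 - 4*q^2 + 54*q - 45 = (q - 3)*(q^3 - 3*q^2 - 13*q + 15) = (q - 3)*(q + 3)*(q^2 - 6*q + 5) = (q - 5)*(q - 3)*(q + 3)*(q - 1)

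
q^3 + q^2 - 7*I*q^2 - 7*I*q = q*(q + 1)*(q - 7*I)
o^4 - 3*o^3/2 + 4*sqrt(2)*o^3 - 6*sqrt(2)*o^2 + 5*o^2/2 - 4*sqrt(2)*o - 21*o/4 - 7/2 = (o - 2)*(o + 1/2)*(o + sqrt(2)/2)*(o + 7*sqrt(2)/2)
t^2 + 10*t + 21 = (t + 3)*(t + 7)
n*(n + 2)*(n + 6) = n^3 + 8*n^2 + 12*n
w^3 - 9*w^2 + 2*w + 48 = (w - 8)*(w - 3)*(w + 2)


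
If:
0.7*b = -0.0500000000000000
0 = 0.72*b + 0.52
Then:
No Solution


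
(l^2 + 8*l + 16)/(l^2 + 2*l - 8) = (l + 4)/(l - 2)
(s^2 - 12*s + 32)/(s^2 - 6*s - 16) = (s - 4)/(s + 2)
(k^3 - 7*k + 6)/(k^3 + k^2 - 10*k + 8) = (k + 3)/(k + 4)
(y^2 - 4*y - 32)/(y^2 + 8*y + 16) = (y - 8)/(y + 4)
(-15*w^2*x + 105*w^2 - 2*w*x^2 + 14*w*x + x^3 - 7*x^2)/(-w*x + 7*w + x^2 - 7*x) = (-15*w^2 - 2*w*x + x^2)/(-w + x)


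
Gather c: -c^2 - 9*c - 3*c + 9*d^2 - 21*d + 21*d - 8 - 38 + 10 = -c^2 - 12*c + 9*d^2 - 36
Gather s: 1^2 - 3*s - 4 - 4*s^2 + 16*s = -4*s^2 + 13*s - 3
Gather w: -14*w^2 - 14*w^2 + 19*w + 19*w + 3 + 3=-28*w^2 + 38*w + 6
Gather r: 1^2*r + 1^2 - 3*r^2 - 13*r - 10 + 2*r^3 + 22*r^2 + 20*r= 2*r^3 + 19*r^2 + 8*r - 9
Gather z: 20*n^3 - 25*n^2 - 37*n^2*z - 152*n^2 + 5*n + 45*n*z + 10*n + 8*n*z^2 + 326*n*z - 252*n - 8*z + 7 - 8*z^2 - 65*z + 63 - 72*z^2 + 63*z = 20*n^3 - 177*n^2 - 237*n + z^2*(8*n - 80) + z*(-37*n^2 + 371*n - 10) + 70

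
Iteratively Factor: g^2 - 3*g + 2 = (g - 1)*(g - 2)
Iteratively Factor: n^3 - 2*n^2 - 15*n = (n)*(n^2 - 2*n - 15) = n*(n + 3)*(n - 5)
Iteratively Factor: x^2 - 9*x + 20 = (x - 5)*(x - 4)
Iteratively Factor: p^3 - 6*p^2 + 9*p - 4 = (p - 4)*(p^2 - 2*p + 1) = (p - 4)*(p - 1)*(p - 1)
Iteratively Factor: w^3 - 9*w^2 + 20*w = (w)*(w^2 - 9*w + 20) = w*(w - 5)*(w - 4)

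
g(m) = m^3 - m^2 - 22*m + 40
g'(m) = 3*m^2 - 2*m - 22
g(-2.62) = 72.79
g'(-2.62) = 3.83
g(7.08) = 189.01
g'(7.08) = 114.22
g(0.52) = 28.43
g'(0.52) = -22.23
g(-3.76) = 55.43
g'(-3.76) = 27.93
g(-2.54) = 73.04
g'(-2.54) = 2.43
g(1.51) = 7.94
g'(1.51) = -18.18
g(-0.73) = 55.14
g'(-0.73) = -18.94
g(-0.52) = 51.03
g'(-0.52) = -20.15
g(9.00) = 490.00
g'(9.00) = 203.00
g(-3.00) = 70.00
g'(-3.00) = 11.00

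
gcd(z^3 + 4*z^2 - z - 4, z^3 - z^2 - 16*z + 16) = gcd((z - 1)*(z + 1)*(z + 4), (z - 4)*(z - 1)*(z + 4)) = z^2 + 3*z - 4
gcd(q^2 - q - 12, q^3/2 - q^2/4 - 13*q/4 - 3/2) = 1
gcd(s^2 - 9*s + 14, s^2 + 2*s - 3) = 1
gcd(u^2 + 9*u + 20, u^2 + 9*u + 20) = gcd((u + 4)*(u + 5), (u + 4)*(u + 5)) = u^2 + 9*u + 20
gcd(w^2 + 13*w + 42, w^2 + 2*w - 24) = w + 6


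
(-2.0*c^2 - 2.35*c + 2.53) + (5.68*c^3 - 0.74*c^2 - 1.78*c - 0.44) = 5.68*c^3 - 2.74*c^2 - 4.13*c + 2.09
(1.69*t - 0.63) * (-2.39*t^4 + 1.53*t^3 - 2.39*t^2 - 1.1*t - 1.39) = -4.0391*t^5 + 4.0914*t^4 - 5.003*t^3 - 0.3533*t^2 - 1.6561*t + 0.8757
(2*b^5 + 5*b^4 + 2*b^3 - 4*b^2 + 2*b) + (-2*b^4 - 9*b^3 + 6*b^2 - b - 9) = 2*b^5 + 3*b^4 - 7*b^3 + 2*b^2 + b - 9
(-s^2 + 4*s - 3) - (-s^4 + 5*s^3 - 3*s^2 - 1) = s^4 - 5*s^3 + 2*s^2 + 4*s - 2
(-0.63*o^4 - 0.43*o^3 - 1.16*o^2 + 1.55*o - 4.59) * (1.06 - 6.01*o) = 3.7863*o^5 + 1.9165*o^4 + 6.5158*o^3 - 10.5451*o^2 + 29.2289*o - 4.8654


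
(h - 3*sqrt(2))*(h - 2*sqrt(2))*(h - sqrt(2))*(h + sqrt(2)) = h^4 - 5*sqrt(2)*h^3 + 10*h^2 + 10*sqrt(2)*h - 24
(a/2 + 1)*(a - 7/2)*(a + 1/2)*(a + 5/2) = a^4/2 + 3*a^3/4 - 41*a^2/8 - 183*a/16 - 35/8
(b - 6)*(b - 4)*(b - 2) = b^3 - 12*b^2 + 44*b - 48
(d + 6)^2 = d^2 + 12*d + 36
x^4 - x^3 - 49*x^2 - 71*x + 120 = (x - 8)*(x - 1)*(x + 3)*(x + 5)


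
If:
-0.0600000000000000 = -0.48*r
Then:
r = 0.12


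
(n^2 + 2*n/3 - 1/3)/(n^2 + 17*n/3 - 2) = (n + 1)/(n + 6)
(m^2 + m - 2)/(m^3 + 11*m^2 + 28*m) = (m^2 + m - 2)/(m*(m^2 + 11*m + 28))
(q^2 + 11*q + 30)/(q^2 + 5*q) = (q + 6)/q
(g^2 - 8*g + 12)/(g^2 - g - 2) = (g - 6)/(g + 1)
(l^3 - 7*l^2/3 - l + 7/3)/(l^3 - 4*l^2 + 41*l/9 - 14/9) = 3*(l + 1)/(3*l - 2)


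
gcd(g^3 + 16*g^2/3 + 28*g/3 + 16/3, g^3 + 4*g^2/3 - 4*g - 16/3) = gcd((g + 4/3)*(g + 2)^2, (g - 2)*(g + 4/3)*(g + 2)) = g^2 + 10*g/3 + 8/3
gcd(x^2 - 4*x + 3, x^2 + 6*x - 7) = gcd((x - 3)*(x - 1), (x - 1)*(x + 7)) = x - 1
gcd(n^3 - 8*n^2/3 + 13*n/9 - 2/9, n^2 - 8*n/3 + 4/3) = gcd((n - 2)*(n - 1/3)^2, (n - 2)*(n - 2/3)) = n - 2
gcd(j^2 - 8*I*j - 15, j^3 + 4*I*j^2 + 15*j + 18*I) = j - 3*I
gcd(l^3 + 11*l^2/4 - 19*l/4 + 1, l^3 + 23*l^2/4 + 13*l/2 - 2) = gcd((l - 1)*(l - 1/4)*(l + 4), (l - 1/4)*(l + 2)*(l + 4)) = l^2 + 15*l/4 - 1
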